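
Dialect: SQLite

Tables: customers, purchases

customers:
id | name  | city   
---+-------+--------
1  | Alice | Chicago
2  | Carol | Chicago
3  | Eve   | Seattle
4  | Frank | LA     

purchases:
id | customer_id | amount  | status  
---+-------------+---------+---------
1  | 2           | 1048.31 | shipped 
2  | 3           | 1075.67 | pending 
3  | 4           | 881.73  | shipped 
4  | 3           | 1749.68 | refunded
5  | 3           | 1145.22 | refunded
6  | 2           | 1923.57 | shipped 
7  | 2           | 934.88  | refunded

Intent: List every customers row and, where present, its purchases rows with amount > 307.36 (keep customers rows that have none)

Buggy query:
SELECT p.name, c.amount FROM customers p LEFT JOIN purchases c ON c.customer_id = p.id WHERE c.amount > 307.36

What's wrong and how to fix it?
Bug: Filtering c.amount in WHERE discards the NULL rows produced by LEFT JOIN, turning it into an inner join

Fix: Put 'c.amount > 307.36' in the JOIN's ON clause instead of WHERE

Corrected query:
SELECT p.name, c.amount FROM customers p LEFT JOIN purchases c ON c.customer_id = p.id AND c.amount > 307.36

Result:
name  | amount 
------+--------
Alice | NULL   
Carol | 934.88 
Carol | 1048.31
Carol | 1923.57
Eve   | 1075.67
Eve   | 1145.22
Eve   | 1749.68
Frank | 881.73 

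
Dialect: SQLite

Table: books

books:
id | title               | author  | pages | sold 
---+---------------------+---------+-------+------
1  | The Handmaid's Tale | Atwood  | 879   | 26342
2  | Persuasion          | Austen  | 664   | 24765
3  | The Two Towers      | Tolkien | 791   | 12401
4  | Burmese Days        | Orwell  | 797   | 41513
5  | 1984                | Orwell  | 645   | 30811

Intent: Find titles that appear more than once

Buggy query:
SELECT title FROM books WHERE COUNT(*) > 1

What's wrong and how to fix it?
Bug: COUNT(*) is an aggregate and cannot be used in WHERE

Fix: GROUP BY title, then filter groups with HAVING COUNT(*) > 1

Corrected query:
SELECT title FROM books GROUP BY title HAVING COUNT(*) > 1

Result:
(no rows)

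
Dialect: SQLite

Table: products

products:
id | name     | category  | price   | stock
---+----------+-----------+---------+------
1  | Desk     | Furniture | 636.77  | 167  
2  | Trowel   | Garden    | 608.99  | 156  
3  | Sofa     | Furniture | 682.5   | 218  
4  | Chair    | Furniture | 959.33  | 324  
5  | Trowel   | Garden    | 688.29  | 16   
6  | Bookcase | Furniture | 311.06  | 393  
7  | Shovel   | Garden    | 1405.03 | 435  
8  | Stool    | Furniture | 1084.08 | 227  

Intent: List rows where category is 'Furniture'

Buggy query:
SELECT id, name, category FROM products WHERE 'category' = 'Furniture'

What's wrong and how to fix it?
Bug: 'category' in single quotes is a string literal, not the column; the comparison is literal-vs-literal and never true

Fix: Remove the quotes around the column name (or use double quotes for an identifier)

Corrected query:
SELECT id, name, category FROM products WHERE category = 'Furniture'

Result:
id | name     | category 
---+----------+----------
1  | Desk     | Furniture
3  | Sofa     | Furniture
4  | Chair    | Furniture
6  | Bookcase | Furniture
8  | Stool    | Furniture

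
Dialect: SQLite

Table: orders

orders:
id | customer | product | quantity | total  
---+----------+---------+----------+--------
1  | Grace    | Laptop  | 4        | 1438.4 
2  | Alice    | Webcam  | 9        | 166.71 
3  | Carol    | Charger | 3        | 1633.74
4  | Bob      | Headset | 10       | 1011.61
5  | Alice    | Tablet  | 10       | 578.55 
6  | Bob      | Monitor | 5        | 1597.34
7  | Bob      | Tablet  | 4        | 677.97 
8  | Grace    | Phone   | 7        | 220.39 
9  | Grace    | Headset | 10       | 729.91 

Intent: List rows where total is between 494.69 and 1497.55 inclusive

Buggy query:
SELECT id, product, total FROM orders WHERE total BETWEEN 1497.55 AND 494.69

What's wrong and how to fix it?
Bug: BETWEEN expects the lower bound first; with 1497.55 AND 494.69 the range is empty

Fix: Write BETWEEN 494.69 AND 1497.55

Corrected query:
SELECT id, product, total FROM orders WHERE total BETWEEN 494.69 AND 1497.55

Result:
id | product | total  
---+---------+--------
1  | Laptop  | 1438.4 
4  | Headset | 1011.61
5  | Tablet  | 578.55 
7  | Tablet  | 677.97 
9  | Headset | 729.91 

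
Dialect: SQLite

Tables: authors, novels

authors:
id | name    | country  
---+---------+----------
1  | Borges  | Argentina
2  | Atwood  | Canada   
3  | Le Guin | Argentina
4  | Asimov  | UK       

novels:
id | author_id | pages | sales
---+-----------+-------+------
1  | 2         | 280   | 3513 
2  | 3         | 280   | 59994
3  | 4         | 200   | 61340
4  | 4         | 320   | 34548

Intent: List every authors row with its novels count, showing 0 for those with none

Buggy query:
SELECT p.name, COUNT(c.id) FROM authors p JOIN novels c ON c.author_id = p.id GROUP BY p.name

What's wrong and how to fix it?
Bug: INNER JOIN drops authors rows that have no matching novels rows

Fix: Switch to LEFT JOIN to retain unmatched parent rows

Corrected query:
SELECT p.name, COUNT(c.id) FROM authors p LEFT JOIN novels c ON c.author_id = p.id GROUP BY p.name

Result:
name    | COUNT(c.id)
--------+------------
Asimov  | 2          
Atwood  | 1          
Borges  | 0          
Le Guin | 1          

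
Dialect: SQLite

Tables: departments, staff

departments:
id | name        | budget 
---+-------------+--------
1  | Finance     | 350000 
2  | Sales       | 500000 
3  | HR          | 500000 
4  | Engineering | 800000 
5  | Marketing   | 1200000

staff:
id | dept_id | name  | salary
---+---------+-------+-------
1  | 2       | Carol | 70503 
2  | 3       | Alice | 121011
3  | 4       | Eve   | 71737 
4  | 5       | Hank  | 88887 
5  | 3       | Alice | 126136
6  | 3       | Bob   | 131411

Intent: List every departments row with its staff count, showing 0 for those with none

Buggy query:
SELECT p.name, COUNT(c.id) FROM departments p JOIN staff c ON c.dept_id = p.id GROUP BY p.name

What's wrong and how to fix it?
Bug: An inner join excludes parents with zero children

Fix: Switch to LEFT JOIN to retain unmatched parent rows

Corrected query:
SELECT p.name, COUNT(c.id) FROM departments p LEFT JOIN staff c ON c.dept_id = p.id GROUP BY p.name

Result:
name        | COUNT(c.id)
------------+------------
Engineering | 1          
Finance     | 0          
HR          | 3          
Marketing   | 1          
Sales       | 1          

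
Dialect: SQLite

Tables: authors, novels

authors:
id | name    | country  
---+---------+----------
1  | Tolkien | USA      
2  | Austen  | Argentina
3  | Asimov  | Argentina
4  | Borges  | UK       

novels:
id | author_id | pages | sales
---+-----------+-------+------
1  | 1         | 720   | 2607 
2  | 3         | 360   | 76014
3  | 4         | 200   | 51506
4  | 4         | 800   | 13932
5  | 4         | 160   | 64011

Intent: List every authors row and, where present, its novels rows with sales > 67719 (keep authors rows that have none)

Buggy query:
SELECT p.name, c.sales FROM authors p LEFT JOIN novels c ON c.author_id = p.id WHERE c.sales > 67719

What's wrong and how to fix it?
Bug: A WHERE condition on the right-hand table after LEFT JOIN drops unmatched parents

Fix: Move the right-table condition into the ON clause so unmatched parents are kept

Corrected query:
SELECT p.name, c.sales FROM authors p LEFT JOIN novels c ON c.author_id = p.id AND c.sales > 67719

Result:
name    | sales
--------+------
Tolkien | NULL 
Austen  | NULL 
Asimov  | 76014
Borges  | NULL 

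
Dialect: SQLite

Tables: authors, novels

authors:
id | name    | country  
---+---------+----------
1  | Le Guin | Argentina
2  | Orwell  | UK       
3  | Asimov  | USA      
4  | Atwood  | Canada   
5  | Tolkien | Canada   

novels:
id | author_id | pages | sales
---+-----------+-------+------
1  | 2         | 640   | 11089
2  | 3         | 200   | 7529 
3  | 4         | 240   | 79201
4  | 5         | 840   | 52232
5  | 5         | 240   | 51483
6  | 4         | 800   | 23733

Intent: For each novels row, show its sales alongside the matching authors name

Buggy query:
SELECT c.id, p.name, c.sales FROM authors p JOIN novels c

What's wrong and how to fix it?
Bug: JOIN with no ON clause produces a cartesian product; every novels row pairs with every authors row

Fix: Specify the join condition linking the foreign key to the parent id

Corrected query:
SELECT c.id, p.name, c.sales FROM authors p JOIN novels c ON c.author_id = p.id

Result:
id | name    | sales
---+---------+------
1  | Orwell  | 11089
2  | Asimov  | 7529 
3  | Atwood  | 79201
4  | Tolkien | 52232
5  | Tolkien | 51483
6  | Atwood  | 23733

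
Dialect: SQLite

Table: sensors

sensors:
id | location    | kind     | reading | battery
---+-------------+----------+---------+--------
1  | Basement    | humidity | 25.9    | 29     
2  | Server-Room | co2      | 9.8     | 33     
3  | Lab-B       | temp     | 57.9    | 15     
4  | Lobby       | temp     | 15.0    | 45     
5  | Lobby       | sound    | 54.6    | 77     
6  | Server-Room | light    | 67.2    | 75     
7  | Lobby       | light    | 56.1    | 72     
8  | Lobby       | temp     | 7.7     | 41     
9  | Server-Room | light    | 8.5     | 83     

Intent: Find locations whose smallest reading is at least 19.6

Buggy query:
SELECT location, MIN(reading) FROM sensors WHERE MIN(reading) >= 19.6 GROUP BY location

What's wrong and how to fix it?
Bug: Aggregates like MIN are computed per group after WHERE runs

Fix: Replace WHERE with HAVING after the GROUP BY

Corrected query:
SELECT location, MIN(reading) FROM sensors GROUP BY location HAVING MIN(reading) >= 19.6

Result:
location | MIN(reading)
---------+-------------
Basement | 25.9        
Lab-B    | 57.9        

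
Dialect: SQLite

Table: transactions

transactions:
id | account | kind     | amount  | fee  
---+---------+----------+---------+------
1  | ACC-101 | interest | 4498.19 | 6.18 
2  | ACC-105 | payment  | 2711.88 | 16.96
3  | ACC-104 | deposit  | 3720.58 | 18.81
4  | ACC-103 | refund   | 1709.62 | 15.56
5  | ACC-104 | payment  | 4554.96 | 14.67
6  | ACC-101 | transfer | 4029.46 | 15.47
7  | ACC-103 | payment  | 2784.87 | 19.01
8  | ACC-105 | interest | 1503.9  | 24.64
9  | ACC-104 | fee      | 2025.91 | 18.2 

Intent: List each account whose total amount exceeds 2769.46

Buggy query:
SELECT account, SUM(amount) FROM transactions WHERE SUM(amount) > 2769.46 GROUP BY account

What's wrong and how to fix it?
Bug: SUM(amount) is an aggregate, but WHERE filters rows before aggregation

Fix: Move the aggregate condition to a HAVING clause

Corrected query:
SELECT account, SUM(amount) FROM transactions GROUP BY account HAVING SUM(amount) > 2769.46

Result:
account | SUM(amount)
--------+------------
ACC-101 | 8527.65    
ACC-103 | 4494.49    
ACC-104 | 10301.45   
ACC-105 | 4215.78    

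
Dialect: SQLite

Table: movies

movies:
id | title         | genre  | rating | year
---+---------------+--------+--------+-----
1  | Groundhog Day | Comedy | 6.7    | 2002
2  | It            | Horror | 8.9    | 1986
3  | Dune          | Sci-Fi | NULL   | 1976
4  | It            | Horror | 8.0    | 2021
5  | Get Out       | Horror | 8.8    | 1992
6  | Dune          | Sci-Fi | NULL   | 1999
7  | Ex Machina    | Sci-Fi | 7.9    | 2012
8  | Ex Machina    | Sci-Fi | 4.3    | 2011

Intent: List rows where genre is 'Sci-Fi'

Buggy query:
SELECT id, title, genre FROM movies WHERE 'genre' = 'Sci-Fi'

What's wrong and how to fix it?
Bug: 'genre' in single quotes is a string literal, not the column; the comparison is literal-vs-literal and never true

Fix: Reference the column as genre without single quotes

Corrected query:
SELECT id, title, genre FROM movies WHERE genre = 'Sci-Fi'

Result:
id | title      | genre 
---+------------+-------
3  | Dune       | Sci-Fi
6  | Dune       | Sci-Fi
7  | Ex Machina | Sci-Fi
8  | Ex Machina | Sci-Fi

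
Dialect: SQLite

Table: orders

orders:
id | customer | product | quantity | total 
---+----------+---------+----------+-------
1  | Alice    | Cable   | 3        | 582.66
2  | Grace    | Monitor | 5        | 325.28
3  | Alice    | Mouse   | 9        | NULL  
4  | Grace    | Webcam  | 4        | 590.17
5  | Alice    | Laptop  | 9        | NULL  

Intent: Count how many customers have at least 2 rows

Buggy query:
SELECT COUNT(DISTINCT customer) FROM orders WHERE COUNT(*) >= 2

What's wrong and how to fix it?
Bug: COUNT(*) cannot appear in WHERE; the per-group count doesn't exist yet

Fix: Group first with HAVING COUNT(*) >= 2, then COUNT the resulting groups

Corrected query:
SELECT COUNT(*) FROM (SELECT customer FROM orders GROUP BY customer HAVING COUNT(*) >= 2)

Result:
COUNT(*)
--------
2       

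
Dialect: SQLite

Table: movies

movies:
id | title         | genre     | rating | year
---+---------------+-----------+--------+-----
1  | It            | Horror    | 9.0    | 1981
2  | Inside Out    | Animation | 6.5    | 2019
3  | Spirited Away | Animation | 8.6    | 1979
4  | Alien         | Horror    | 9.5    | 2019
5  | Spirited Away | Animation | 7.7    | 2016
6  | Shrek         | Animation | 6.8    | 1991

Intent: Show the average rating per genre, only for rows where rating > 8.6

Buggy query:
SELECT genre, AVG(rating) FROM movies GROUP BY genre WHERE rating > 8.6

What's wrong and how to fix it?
Bug: Row-level WHERE must come before GROUP BY in the clause order

Fix: Move the WHERE clause before GROUP BY

Corrected query:
SELECT genre, AVG(rating) FROM movies WHERE rating > 8.6 GROUP BY genre

Result:
genre  | AVG(rating)
-------+------------
Horror | 9.25       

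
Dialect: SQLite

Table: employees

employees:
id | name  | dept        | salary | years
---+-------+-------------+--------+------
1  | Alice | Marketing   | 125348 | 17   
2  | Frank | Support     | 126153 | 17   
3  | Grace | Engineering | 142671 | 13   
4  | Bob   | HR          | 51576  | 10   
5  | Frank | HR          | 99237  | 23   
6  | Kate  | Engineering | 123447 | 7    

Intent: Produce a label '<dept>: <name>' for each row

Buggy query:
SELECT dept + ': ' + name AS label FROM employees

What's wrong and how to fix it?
Bug: '+' is numeric addition; on text columns SQLite converts them to 0 instead of concatenating

Fix: Replace + with || to concatenate text

Corrected query:
SELECT dept || ': ' || name AS label FROM employees

Result:
label             
------------------
Marketing: Alice  
Support: Frank    
Engineering: Grace
HR: Bob           
HR: Frank         
Engineering: Kate 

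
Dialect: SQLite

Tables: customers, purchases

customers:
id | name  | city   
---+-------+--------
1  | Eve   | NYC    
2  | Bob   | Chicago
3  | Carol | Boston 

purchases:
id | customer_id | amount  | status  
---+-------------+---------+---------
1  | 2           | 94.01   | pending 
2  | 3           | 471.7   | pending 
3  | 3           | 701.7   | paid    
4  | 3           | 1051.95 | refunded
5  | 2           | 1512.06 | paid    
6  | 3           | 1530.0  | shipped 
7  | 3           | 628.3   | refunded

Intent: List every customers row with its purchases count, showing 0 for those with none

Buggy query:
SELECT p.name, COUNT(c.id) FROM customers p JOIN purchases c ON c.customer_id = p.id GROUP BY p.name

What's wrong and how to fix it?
Bug: INNER JOIN drops customers rows that have no matching purchases rows

Fix: Switch to LEFT JOIN to retain unmatched parent rows

Corrected query:
SELECT p.name, COUNT(c.id) FROM customers p LEFT JOIN purchases c ON c.customer_id = p.id GROUP BY p.name

Result:
name  | COUNT(c.id)
------+------------
Bob   | 2          
Carol | 5          
Eve   | 0          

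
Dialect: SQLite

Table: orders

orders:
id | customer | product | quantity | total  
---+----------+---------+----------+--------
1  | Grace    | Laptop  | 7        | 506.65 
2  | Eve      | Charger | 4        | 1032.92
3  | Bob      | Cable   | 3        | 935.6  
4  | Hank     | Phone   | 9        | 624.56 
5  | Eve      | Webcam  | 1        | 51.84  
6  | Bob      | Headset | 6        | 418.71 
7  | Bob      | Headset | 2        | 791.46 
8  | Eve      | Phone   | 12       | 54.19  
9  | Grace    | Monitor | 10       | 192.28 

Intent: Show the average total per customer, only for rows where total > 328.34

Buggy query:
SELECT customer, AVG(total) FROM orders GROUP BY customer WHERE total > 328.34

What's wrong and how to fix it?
Bug: Row-level WHERE must come before GROUP BY in the clause order

Fix: Move the WHERE clause before GROUP BY

Corrected query:
SELECT customer, AVG(total) FROM orders WHERE total > 328.34 GROUP BY customer

Result:
customer | AVG(total)
---------+-----------
Bob      | 715.256667
Eve      | 1032.92   
Grace    | 506.65    
Hank     | 624.56    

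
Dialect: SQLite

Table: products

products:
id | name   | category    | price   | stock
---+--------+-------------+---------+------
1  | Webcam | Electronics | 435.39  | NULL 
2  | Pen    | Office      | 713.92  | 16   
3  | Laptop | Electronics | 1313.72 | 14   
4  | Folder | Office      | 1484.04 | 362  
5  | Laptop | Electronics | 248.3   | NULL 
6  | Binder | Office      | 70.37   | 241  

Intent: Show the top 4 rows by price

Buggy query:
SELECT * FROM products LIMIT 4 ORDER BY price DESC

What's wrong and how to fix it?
Bug: ORDER BY cannot follow LIMIT; LIMIT is the final clause

Fix: Swap the clauses: ORDER BY first, then LIMIT

Corrected query:
SELECT * FROM products ORDER BY price DESC LIMIT 4

Result:
id | name   | category    | price   | stock
---+--------+-------------+---------+------
4  | Folder | Office      | 1484.04 | 362  
3  | Laptop | Electronics | 1313.72 | 14   
2  | Pen    | Office      | 713.92  | 16   
1  | Webcam | Electronics | 435.39  | NULL 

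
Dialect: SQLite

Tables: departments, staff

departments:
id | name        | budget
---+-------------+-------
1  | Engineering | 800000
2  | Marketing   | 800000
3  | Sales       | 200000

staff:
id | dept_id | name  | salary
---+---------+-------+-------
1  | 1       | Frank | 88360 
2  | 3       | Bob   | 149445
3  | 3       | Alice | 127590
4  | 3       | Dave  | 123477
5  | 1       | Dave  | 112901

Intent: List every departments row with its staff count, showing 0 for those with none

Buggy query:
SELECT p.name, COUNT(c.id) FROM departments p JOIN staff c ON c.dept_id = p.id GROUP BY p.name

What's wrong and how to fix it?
Bug: An inner join excludes parents with zero children

Fix: Use LEFT JOIN so parents without children still appear (COUNT(c.id) gives 0)

Corrected query:
SELECT p.name, COUNT(c.id) FROM departments p LEFT JOIN staff c ON c.dept_id = p.id GROUP BY p.name

Result:
name        | COUNT(c.id)
------------+------------
Engineering | 2          
Marketing   | 0          
Sales       | 3          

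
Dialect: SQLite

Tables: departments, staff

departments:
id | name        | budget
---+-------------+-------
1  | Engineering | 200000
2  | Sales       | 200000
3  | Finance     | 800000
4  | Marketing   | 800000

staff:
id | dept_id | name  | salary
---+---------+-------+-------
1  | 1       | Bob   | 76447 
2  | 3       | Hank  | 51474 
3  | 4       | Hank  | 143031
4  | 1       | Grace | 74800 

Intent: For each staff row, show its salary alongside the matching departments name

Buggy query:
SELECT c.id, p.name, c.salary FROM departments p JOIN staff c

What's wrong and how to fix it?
Bug: JOIN with no ON clause produces a cartesian product; every staff row pairs with every departments row

Fix: Specify the join condition linking the foreign key to the parent id

Corrected query:
SELECT c.id, p.name, c.salary FROM departments p JOIN staff c ON c.dept_id = p.id

Result:
id | name        | salary
---+-------------+-------
1  | Engineering | 76447 
2  | Finance     | 51474 
3  | Marketing   | 143031
4  | Engineering | 74800 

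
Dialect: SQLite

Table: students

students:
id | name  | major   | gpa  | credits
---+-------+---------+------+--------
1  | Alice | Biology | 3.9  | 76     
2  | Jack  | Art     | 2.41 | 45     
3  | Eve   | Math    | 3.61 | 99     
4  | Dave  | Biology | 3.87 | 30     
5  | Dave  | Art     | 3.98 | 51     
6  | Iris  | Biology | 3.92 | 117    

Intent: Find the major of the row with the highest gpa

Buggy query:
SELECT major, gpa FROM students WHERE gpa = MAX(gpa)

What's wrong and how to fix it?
Bug: MAX(gpa) is an aggregate and cannot be used directly in WHERE

Fix: Wrap MAX in a scalar subquery so WHERE compares against a single value

Corrected query:
SELECT major, gpa FROM students WHERE gpa = (SELECT MAX(gpa) FROM students)

Result:
major | gpa 
------+-----
Art   | 3.98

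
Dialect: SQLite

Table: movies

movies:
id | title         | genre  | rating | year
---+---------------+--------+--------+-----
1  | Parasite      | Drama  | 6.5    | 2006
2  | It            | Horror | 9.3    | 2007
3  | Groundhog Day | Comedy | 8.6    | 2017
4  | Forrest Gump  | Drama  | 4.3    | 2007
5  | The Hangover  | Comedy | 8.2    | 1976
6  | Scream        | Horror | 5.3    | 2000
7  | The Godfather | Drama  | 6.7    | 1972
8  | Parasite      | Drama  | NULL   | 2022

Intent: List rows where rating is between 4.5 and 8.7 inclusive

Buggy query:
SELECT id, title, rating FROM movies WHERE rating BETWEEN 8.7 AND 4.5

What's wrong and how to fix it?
Bug: BETWEEN expects the lower bound first; with 8.7 AND 4.5 the range is empty

Fix: Swap the bounds so the smaller value comes first

Corrected query:
SELECT id, title, rating FROM movies WHERE rating BETWEEN 4.5 AND 8.7

Result:
id | title         | rating
---+---------------+-------
1  | Parasite      | 6.5   
3  | Groundhog Day | 8.6   
5  | The Hangover  | 8.2   
6  | Scream        | 5.3   
7  | The Godfather | 6.7   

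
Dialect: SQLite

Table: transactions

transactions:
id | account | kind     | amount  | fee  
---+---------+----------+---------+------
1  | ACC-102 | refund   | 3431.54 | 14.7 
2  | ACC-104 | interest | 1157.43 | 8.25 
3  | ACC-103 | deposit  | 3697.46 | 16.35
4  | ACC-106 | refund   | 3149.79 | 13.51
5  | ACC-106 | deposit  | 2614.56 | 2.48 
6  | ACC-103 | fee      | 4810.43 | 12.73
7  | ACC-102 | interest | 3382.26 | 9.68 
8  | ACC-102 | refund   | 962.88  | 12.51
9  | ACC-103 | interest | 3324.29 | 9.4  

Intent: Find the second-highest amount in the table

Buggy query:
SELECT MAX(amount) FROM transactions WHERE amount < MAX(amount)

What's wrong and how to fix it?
Bug: MAX(amount) on the right of the comparison is an aggregate-in-WHERE error

Fix: Compute the overall MAX in a subquery, then take MAX of rows below it

Corrected query:
SELECT MAX(amount) FROM transactions WHERE amount < (SELECT MAX(amount) FROM transactions)

Result:
MAX(amount)
-----------
3697.46    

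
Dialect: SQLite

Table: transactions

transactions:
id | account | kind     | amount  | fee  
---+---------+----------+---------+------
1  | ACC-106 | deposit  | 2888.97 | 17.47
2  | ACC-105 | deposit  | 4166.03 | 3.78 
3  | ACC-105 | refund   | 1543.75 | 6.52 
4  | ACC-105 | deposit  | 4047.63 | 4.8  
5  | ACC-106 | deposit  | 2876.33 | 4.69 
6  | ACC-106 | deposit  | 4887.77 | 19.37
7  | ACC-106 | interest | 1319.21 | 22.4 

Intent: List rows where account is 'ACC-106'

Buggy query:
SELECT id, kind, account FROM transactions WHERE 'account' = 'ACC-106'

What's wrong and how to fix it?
Bug: Single quotes denote string literals in SQL; the column name is being compared as a constant string

Fix: Remove the quotes around the column name (or use double quotes for an identifier)

Corrected query:
SELECT id, kind, account FROM transactions WHERE account = 'ACC-106'

Result:
id | kind     | account
---+----------+--------
1  | deposit  | ACC-106
5  | deposit  | ACC-106
6  | deposit  | ACC-106
7  | interest | ACC-106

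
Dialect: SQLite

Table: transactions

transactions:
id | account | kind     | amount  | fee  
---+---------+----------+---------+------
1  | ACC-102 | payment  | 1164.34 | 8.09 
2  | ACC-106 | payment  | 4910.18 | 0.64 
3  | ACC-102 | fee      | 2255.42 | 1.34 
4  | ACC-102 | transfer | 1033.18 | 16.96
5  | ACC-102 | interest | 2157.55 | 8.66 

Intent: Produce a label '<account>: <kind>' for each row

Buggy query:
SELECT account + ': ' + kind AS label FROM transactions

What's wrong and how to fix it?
Bug: SQLite uses || for string concatenation; + coerces text to numbers (yielding 0)

Fix: Use the || operator for string concatenation

Corrected query:
SELECT account || ': ' || kind AS label FROM transactions

Result:
label            
-----------------
ACC-102: payment 
ACC-106: payment 
ACC-102: fee     
ACC-102: transfer
ACC-102: interest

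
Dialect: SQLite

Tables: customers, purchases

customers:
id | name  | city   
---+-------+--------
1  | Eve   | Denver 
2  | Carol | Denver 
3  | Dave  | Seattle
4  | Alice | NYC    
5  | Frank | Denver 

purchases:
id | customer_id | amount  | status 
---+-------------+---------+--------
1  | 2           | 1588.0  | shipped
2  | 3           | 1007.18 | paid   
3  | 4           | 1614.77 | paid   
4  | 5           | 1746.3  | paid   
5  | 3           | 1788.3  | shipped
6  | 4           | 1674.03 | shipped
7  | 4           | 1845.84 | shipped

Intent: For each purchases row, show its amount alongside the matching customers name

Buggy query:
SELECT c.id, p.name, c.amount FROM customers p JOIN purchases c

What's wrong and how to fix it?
Bug: JOIN with no ON clause produces a cartesian product; every purchases row pairs with every customers row

Fix: Specify the join condition linking the foreign key to the parent id

Corrected query:
SELECT c.id, p.name, c.amount FROM customers p JOIN purchases c ON c.customer_id = p.id

Result:
id | name  | amount 
---+-------+--------
1  | Carol | 1588   
2  | Dave  | 1007.18
3  | Alice | 1614.77
4  | Frank | 1746.3 
5  | Dave  | 1788.3 
6  | Alice | 1674.03
7  | Alice | 1845.84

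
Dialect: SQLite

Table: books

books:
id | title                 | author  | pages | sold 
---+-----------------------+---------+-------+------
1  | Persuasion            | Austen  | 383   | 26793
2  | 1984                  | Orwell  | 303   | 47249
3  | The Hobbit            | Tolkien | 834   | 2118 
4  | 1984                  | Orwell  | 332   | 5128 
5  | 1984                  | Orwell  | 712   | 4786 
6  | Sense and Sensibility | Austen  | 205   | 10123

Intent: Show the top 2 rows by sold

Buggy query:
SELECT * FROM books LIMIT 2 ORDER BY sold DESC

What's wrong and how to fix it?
Bug: LIMIT must come after ORDER BY

Fix: Swap the clauses: ORDER BY first, then LIMIT

Corrected query:
SELECT * FROM books ORDER BY sold DESC LIMIT 2

Result:
id | title      | author | pages | sold 
---+------------+--------+-------+------
2  | 1984       | Orwell | 303   | 47249
1  | Persuasion | Austen | 383   | 26793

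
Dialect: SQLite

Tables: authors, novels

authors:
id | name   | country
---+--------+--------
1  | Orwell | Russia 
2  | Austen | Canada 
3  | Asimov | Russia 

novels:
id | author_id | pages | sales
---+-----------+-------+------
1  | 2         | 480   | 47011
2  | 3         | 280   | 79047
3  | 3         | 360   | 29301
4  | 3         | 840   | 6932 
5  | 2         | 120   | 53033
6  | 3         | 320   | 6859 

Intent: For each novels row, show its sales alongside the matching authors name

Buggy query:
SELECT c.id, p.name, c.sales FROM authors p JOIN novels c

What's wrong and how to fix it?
Bug: Missing join condition: each novels row is matched to all authors rows instead of just its own

Fix: Add ON c.author_id = p.id to the JOIN

Corrected query:
SELECT c.id, p.name, c.sales FROM authors p JOIN novels c ON c.author_id = p.id

Result:
id | name   | sales
---+--------+------
1  | Austen | 47011
2  | Asimov | 79047
3  | Asimov | 29301
4  | Asimov | 6932 
5  | Austen | 53033
6  | Asimov | 6859 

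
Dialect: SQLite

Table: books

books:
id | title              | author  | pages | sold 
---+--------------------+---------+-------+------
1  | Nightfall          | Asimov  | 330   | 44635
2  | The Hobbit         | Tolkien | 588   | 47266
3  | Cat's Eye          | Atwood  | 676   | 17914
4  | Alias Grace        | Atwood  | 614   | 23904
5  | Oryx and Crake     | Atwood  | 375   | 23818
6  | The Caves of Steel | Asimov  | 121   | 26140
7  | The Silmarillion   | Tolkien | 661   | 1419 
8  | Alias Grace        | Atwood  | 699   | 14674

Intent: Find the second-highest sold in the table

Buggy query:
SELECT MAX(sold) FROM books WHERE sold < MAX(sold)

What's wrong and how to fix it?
Bug: The inner MAX is an aggregate inside WHERE, which is not allowed

Fix: Put the inner MAX in a scalar subquery

Corrected query:
SELECT MAX(sold) FROM books WHERE sold < (SELECT MAX(sold) FROM books)

Result:
MAX(sold)
---------
44635    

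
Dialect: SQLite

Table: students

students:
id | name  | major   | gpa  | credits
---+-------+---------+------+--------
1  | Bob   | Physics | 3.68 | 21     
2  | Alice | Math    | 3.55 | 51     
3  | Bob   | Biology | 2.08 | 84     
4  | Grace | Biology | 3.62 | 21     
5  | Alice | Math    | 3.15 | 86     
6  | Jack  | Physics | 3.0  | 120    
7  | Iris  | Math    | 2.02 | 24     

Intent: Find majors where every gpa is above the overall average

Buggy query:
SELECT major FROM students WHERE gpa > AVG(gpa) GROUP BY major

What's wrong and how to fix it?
Bug: WHERE evaluates per row before aggregation, so AVG() is unavailable

Fix: Compute the overall average in a scalar subquery and compare each group's MIN against it in HAVING

Corrected query:
SELECT major FROM students GROUP BY major HAVING MIN(gpa) > (SELECT AVG(gpa) FROM students)

Result:
(no rows)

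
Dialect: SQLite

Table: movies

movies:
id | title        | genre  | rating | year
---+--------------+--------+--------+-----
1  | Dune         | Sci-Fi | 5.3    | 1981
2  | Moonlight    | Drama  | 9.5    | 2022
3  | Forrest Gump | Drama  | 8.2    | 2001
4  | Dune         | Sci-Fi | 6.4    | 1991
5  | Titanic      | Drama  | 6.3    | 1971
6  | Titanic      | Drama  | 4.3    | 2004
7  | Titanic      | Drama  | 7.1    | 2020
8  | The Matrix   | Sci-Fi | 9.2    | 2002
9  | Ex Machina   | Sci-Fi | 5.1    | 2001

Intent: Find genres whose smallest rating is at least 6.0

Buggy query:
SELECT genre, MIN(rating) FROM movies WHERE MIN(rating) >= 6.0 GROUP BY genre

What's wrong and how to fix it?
Bug: Aggregates like MIN are computed per group after WHERE runs

Fix: Replace WHERE with HAVING after the GROUP BY

Corrected query:
SELECT genre, MIN(rating) FROM movies GROUP BY genre HAVING MIN(rating) >= 6.0

Result:
(no rows)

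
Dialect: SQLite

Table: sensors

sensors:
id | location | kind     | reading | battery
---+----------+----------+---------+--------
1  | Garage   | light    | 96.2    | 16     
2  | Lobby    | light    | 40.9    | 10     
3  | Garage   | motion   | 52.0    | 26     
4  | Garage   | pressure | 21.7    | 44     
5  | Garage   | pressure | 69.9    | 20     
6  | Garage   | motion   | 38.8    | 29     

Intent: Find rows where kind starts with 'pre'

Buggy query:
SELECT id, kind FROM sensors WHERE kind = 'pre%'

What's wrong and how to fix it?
Bug: Wildcards only work with LIKE; '=' treats '%' as a literal character

Fix: Replace '=' with LIKE so 'pre%' is treated as a pattern

Corrected query:
SELECT id, kind FROM sensors WHERE kind LIKE 'pre%'

Result:
id | kind    
---+---------
4  | pressure
5  | pressure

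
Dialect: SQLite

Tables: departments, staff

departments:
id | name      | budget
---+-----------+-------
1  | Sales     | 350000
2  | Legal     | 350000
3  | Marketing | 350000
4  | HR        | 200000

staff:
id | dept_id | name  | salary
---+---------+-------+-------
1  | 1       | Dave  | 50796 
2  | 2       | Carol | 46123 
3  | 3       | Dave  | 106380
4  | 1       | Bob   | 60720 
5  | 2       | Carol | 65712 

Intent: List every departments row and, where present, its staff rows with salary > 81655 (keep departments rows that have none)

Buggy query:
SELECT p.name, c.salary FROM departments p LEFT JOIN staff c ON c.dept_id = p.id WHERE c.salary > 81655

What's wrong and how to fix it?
Bug: Filtering c.salary in WHERE discards the NULL rows produced by LEFT JOIN, turning it into an inner join

Fix: Put 'c.salary > 81655' in the JOIN's ON clause instead of WHERE

Corrected query:
SELECT p.name, c.salary FROM departments p LEFT JOIN staff c ON c.dept_id = p.id AND c.salary > 81655

Result:
name      | salary
----------+-------
Sales     | NULL  
Legal     | NULL  
Marketing | 106380
HR        | NULL  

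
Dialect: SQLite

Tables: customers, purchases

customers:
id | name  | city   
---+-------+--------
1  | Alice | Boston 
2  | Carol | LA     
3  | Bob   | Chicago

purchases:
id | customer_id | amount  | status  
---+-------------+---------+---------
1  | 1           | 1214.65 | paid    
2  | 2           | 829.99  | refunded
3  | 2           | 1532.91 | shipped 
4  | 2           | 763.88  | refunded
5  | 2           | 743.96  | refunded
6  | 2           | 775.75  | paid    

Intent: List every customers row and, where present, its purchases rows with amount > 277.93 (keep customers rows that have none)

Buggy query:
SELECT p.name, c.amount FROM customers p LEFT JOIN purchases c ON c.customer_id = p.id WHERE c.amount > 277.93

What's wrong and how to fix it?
Bug: Filtering c.amount in WHERE discards the NULL rows produced by LEFT JOIN, turning it into an inner join

Fix: Move the right-table condition into the ON clause so unmatched parents are kept

Corrected query:
SELECT p.name, c.amount FROM customers p LEFT JOIN purchases c ON c.customer_id = p.id AND c.amount > 277.93

Result:
name  | amount 
------+--------
Alice | 1214.65
Carol | 743.96 
Carol | 763.88 
Carol | 775.75 
Carol | 829.99 
Carol | 1532.91
Bob   | NULL   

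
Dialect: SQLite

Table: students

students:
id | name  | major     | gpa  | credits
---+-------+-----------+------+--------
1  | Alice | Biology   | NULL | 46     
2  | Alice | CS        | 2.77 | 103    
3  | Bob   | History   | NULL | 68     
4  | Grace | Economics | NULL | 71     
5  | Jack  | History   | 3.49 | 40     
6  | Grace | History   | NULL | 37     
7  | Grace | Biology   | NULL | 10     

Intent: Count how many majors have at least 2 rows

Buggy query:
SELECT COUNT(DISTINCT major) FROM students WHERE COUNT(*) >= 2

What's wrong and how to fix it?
Bug: WHERE filters individual rows, not groups, so a group-level COUNT is invalid there

Fix: Use a subquery that GROUPs and filters with HAVING, then count its rows

Corrected query:
SELECT COUNT(*) FROM (SELECT major FROM students GROUP BY major HAVING COUNT(*) >= 2)

Result:
COUNT(*)
--------
2       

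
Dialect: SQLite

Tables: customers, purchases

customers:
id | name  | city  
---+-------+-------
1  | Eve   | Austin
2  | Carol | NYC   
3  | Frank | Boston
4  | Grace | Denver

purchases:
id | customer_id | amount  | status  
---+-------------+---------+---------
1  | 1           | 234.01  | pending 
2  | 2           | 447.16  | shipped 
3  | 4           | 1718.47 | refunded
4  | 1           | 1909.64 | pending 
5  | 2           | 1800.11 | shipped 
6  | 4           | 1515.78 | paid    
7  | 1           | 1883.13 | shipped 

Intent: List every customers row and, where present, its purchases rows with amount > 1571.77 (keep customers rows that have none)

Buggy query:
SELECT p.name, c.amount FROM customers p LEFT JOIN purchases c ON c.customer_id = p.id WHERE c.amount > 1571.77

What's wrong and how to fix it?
Bug: A WHERE condition on the right-hand table after LEFT JOIN drops unmatched parents

Fix: Move the right-table condition into the ON clause so unmatched parents are kept

Corrected query:
SELECT p.name, c.amount FROM customers p LEFT JOIN purchases c ON c.customer_id = p.id AND c.amount > 1571.77

Result:
name  | amount 
------+--------
Eve   | 1883.13
Eve   | 1909.64
Carol | 1800.11
Frank | NULL   
Grace | 1718.47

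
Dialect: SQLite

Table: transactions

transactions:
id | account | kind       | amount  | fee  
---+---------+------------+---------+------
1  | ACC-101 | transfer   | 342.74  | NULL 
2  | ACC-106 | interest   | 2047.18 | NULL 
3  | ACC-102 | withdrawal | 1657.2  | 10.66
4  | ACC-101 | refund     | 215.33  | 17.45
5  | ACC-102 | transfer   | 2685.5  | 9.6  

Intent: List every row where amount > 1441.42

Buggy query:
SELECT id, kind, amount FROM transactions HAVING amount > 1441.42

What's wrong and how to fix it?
Bug: This is a non-aggregate query (no GROUP BY, no aggregates), so in SQLite the HAVING clause is invalid here; a row-level condition belongs in WHERE

Fix: Use WHERE for row-level filtering

Corrected query:
SELECT id, kind, amount FROM transactions WHERE amount > 1441.42

Result:
id | kind       | amount 
---+------------+--------
2  | interest   | 2047.18
3  | withdrawal | 1657.2 
5  | transfer   | 2685.5 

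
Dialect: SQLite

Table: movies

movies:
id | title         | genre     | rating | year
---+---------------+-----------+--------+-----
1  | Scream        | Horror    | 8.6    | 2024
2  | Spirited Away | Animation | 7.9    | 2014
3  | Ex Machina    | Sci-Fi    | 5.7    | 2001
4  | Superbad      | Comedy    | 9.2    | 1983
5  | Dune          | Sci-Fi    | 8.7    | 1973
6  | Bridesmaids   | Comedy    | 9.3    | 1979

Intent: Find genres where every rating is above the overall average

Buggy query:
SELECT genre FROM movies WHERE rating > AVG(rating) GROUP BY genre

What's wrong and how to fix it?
Bug: AVG() is an aggregate; it can't sit directly in WHERE

Fix: Compute the overall average in a scalar subquery and compare each group's MIN against it in HAVING

Corrected query:
SELECT genre FROM movies GROUP BY genre HAVING MIN(rating) > (SELECT AVG(rating) FROM movies)

Result:
genre 
------
Comedy
Horror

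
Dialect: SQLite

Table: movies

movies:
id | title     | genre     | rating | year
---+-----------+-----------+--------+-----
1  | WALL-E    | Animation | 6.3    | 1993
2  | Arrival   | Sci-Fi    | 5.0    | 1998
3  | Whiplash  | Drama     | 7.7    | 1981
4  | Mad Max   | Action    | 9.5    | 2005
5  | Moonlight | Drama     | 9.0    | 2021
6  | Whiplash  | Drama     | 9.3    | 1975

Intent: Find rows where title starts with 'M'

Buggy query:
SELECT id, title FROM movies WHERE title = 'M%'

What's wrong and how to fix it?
Bug: Wildcards only work with LIKE; '=' treats '%' as a literal character

Fix: Use LIKE for wildcard pattern matching

Corrected query:
SELECT id, title FROM movies WHERE title LIKE 'M%'

Result:
id | title    
---+----------
4  | Mad Max  
5  | Moonlight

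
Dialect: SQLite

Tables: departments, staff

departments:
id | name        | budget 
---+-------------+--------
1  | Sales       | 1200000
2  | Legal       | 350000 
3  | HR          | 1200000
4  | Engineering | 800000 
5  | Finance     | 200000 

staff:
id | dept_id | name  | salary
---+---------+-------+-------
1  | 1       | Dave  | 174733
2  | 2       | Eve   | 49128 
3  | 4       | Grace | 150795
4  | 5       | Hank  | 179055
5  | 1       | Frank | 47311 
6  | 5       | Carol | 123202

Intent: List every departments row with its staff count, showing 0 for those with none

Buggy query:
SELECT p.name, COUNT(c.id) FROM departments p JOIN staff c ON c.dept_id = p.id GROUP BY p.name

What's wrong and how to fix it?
Bug: INNER JOIN drops departments rows that have no matching staff rows

Fix: Switch to LEFT JOIN to retain unmatched parent rows

Corrected query:
SELECT p.name, COUNT(c.id) FROM departments p LEFT JOIN staff c ON c.dept_id = p.id GROUP BY p.name

Result:
name        | COUNT(c.id)
------------+------------
Engineering | 1          
Finance     | 2          
HR          | 0          
Legal       | 1          
Sales       | 2          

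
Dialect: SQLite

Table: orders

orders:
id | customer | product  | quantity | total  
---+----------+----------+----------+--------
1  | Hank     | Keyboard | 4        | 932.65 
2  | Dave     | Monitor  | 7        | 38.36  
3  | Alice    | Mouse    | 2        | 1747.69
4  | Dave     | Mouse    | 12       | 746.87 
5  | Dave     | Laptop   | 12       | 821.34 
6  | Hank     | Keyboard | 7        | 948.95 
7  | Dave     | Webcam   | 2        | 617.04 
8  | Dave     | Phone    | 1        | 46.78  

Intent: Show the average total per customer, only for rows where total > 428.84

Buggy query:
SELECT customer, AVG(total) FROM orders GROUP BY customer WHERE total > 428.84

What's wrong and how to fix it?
Bug: WHERE cannot follow GROUP BY

Fix: Move the WHERE clause before GROUP BY

Corrected query:
SELECT customer, AVG(total) FROM orders WHERE total > 428.84 GROUP BY customer

Result:
customer | AVG(total)
---------+-----------
Alice    | 1747.69   
Dave     | 728.416667
Hank     | 940.8     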